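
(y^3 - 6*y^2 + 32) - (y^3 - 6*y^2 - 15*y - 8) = 15*y + 40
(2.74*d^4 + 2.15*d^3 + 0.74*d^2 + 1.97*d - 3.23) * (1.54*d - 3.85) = 4.2196*d^5 - 7.238*d^4 - 7.1379*d^3 + 0.1848*d^2 - 12.5587*d + 12.4355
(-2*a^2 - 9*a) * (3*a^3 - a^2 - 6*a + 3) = -6*a^5 - 25*a^4 + 21*a^3 + 48*a^2 - 27*a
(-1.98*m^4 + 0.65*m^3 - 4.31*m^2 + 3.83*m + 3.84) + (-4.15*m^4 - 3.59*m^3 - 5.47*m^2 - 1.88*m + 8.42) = -6.13*m^4 - 2.94*m^3 - 9.78*m^2 + 1.95*m + 12.26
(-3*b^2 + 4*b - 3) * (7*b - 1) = -21*b^3 + 31*b^2 - 25*b + 3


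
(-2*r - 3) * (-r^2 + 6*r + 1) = 2*r^3 - 9*r^2 - 20*r - 3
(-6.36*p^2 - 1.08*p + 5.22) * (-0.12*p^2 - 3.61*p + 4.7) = 0.7632*p^4 + 23.0892*p^3 - 26.6196*p^2 - 23.9202*p + 24.534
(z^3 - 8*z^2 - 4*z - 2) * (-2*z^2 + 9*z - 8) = -2*z^5 + 25*z^4 - 72*z^3 + 32*z^2 + 14*z + 16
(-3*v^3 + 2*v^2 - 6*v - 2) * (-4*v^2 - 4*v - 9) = 12*v^5 + 4*v^4 + 43*v^3 + 14*v^2 + 62*v + 18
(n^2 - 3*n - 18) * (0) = 0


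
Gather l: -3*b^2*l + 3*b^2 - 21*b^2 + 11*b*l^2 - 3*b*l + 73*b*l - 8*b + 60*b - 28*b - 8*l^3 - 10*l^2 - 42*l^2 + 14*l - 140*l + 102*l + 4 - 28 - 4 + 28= -18*b^2 + 24*b - 8*l^3 + l^2*(11*b - 52) + l*(-3*b^2 + 70*b - 24)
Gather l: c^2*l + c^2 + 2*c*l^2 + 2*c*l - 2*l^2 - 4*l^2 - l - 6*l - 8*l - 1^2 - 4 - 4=c^2 + l^2*(2*c - 6) + l*(c^2 + 2*c - 15) - 9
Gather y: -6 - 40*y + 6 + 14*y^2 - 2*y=14*y^2 - 42*y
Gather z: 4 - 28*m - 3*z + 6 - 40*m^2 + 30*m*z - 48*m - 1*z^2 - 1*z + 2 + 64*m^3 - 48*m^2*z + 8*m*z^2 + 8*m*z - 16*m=64*m^3 - 40*m^2 - 92*m + z^2*(8*m - 1) + z*(-48*m^2 + 38*m - 4) + 12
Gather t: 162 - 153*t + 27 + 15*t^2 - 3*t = 15*t^2 - 156*t + 189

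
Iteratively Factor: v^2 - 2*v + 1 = (v - 1)*(v - 1)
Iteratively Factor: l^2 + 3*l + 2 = (l + 2)*(l + 1)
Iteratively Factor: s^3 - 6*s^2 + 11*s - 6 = (s - 2)*(s^2 - 4*s + 3) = (s - 2)*(s - 1)*(s - 3)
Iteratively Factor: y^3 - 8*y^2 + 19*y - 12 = (y - 1)*(y^2 - 7*y + 12) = (y - 3)*(y - 1)*(y - 4)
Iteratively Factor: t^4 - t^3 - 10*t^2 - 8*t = (t + 2)*(t^3 - 3*t^2 - 4*t) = (t - 4)*(t + 2)*(t^2 + t) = (t - 4)*(t + 1)*(t + 2)*(t)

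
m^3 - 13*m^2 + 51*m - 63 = (m - 7)*(m - 3)^2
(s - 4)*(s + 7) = s^2 + 3*s - 28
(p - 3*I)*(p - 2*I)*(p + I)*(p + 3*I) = p^4 - I*p^3 + 11*p^2 - 9*I*p + 18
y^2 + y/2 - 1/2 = (y - 1/2)*(y + 1)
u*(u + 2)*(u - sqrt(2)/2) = u^3 - sqrt(2)*u^2/2 + 2*u^2 - sqrt(2)*u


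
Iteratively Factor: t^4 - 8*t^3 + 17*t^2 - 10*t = (t - 5)*(t^3 - 3*t^2 + 2*t) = (t - 5)*(t - 2)*(t^2 - t) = (t - 5)*(t - 2)*(t - 1)*(t)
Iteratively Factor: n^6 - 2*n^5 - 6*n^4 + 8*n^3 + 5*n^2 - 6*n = (n + 2)*(n^5 - 4*n^4 + 2*n^3 + 4*n^2 - 3*n) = (n - 3)*(n + 2)*(n^4 - n^3 - n^2 + n) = n*(n - 3)*(n + 2)*(n^3 - n^2 - n + 1) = n*(n - 3)*(n - 1)*(n + 2)*(n^2 - 1) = n*(n - 3)*(n - 1)^2*(n + 2)*(n + 1)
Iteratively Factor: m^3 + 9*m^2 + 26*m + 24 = (m + 3)*(m^2 + 6*m + 8) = (m + 3)*(m + 4)*(m + 2)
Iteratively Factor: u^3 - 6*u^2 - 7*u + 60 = (u - 5)*(u^2 - u - 12) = (u - 5)*(u + 3)*(u - 4)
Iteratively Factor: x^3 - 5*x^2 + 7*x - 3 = (x - 3)*(x^2 - 2*x + 1) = (x - 3)*(x - 1)*(x - 1)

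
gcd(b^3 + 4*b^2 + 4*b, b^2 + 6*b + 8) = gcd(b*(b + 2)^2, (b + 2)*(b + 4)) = b + 2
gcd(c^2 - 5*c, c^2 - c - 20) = c - 5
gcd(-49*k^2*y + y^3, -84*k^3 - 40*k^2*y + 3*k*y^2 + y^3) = 7*k + y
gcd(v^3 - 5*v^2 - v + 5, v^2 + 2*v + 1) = v + 1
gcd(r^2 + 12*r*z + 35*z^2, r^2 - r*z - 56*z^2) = r + 7*z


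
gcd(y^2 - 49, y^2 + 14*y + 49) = y + 7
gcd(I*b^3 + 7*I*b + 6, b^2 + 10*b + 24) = 1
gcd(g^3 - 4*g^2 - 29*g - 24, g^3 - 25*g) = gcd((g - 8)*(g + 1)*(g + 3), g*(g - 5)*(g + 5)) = 1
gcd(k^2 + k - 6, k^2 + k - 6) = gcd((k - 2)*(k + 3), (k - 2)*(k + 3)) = k^2 + k - 6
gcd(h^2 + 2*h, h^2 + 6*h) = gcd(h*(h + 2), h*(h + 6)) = h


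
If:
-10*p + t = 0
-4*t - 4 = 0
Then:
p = -1/10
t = -1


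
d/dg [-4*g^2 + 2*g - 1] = 2 - 8*g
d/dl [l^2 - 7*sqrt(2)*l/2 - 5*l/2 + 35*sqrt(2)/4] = 2*l - 7*sqrt(2)/2 - 5/2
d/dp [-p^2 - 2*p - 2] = -2*p - 2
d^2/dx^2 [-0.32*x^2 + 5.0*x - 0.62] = -0.640000000000000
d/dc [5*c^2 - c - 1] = 10*c - 1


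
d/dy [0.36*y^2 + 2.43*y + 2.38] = 0.72*y + 2.43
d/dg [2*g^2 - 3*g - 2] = 4*g - 3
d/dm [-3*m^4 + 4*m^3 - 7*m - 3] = -12*m^3 + 12*m^2 - 7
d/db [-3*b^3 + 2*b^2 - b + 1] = -9*b^2 + 4*b - 1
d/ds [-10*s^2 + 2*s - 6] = 2 - 20*s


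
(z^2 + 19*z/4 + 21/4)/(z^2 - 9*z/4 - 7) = (z + 3)/(z - 4)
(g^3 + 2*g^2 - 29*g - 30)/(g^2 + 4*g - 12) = (g^2 - 4*g - 5)/(g - 2)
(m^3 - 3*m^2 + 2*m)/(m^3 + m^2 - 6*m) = (m - 1)/(m + 3)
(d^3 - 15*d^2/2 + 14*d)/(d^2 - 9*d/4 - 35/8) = 4*d*(d - 4)/(4*d + 5)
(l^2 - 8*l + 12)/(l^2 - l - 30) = (l - 2)/(l + 5)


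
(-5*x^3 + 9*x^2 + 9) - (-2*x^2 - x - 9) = -5*x^3 + 11*x^2 + x + 18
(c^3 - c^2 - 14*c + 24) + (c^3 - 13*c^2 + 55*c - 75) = 2*c^3 - 14*c^2 + 41*c - 51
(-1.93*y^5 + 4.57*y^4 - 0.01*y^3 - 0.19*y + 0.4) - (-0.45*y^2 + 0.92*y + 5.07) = -1.93*y^5 + 4.57*y^4 - 0.01*y^3 + 0.45*y^2 - 1.11*y - 4.67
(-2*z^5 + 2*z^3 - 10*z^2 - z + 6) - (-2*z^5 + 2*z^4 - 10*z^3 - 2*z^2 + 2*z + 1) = -2*z^4 + 12*z^3 - 8*z^2 - 3*z + 5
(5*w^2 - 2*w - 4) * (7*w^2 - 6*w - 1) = 35*w^4 - 44*w^3 - 21*w^2 + 26*w + 4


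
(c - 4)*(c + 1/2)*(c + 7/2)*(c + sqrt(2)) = c^4 + sqrt(2)*c^3 - 57*c^2/4 - 57*sqrt(2)*c/4 - 7*c - 7*sqrt(2)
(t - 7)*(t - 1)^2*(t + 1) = t^4 - 8*t^3 + 6*t^2 + 8*t - 7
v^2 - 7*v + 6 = (v - 6)*(v - 1)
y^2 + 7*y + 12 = (y + 3)*(y + 4)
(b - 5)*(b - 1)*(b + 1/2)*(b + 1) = b^4 - 9*b^3/2 - 7*b^2/2 + 9*b/2 + 5/2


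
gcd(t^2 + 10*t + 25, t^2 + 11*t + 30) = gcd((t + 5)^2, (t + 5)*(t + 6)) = t + 5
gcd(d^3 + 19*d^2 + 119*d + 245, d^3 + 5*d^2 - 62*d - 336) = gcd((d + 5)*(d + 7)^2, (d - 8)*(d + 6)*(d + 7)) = d + 7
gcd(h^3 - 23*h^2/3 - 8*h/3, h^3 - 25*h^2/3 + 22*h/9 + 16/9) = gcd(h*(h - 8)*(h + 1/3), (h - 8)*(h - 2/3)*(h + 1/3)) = h^2 - 23*h/3 - 8/3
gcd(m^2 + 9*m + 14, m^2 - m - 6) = m + 2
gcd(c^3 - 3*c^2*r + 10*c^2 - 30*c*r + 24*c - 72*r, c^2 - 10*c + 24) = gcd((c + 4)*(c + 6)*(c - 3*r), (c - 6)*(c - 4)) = 1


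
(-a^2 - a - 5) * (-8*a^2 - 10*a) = 8*a^4 + 18*a^3 + 50*a^2 + 50*a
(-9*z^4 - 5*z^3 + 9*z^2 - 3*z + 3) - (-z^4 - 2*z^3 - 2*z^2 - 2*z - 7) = -8*z^4 - 3*z^3 + 11*z^2 - z + 10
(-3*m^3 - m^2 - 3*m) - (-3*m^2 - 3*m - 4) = -3*m^3 + 2*m^2 + 4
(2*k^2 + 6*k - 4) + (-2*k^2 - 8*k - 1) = -2*k - 5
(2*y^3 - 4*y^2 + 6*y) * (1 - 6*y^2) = -12*y^5 + 24*y^4 - 34*y^3 - 4*y^2 + 6*y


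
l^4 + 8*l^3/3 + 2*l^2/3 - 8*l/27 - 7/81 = (l - 1/3)*(l + 1/3)^2*(l + 7/3)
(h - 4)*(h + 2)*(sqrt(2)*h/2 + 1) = sqrt(2)*h^3/2 - sqrt(2)*h^2 + h^2 - 4*sqrt(2)*h - 2*h - 8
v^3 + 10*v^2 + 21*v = v*(v + 3)*(v + 7)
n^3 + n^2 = n^2*(n + 1)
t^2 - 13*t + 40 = (t - 8)*(t - 5)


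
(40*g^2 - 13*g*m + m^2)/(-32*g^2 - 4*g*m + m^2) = (-5*g + m)/(4*g + m)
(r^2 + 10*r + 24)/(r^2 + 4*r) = (r + 6)/r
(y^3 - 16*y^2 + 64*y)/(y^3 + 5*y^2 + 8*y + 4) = y*(y^2 - 16*y + 64)/(y^3 + 5*y^2 + 8*y + 4)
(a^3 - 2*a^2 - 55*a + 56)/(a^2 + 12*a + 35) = (a^2 - 9*a + 8)/(a + 5)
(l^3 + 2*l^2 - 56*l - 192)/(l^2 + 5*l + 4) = (l^2 - 2*l - 48)/(l + 1)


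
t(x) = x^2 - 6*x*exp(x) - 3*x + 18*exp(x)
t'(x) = -6*x*exp(x) + 2*x + 12*exp(x) - 3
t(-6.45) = 61.04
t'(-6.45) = -15.82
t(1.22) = 34.00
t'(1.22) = 15.29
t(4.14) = -424.85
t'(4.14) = -801.11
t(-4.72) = 36.85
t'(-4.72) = -12.08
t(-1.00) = 12.83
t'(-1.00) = 1.62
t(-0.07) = 17.39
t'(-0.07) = 8.44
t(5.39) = -3130.49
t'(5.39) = -4450.82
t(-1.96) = 13.91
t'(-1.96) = -3.57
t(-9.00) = 108.01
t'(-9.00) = -20.99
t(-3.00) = 19.79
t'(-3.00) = -7.51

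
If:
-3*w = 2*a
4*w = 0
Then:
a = 0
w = 0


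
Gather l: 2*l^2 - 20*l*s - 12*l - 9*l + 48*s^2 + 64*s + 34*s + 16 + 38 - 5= 2*l^2 + l*(-20*s - 21) + 48*s^2 + 98*s + 49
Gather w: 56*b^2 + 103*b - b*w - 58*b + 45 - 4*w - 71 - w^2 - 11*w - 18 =56*b^2 + 45*b - w^2 + w*(-b - 15) - 44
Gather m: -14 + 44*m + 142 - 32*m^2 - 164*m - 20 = -32*m^2 - 120*m + 108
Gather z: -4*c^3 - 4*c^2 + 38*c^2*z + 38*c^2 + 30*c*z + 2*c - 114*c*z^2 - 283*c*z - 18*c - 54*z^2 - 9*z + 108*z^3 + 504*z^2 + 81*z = -4*c^3 + 34*c^2 - 16*c + 108*z^3 + z^2*(450 - 114*c) + z*(38*c^2 - 253*c + 72)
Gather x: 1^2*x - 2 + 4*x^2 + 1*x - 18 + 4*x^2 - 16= 8*x^2 + 2*x - 36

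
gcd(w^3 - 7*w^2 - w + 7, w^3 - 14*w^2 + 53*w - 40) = w - 1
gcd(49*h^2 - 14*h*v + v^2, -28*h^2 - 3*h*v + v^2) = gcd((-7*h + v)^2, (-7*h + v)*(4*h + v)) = -7*h + v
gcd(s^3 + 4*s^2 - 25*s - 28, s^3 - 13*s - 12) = s^2 - 3*s - 4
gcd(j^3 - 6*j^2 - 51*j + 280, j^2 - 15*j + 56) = j - 8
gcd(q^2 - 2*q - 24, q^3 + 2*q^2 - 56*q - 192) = q + 4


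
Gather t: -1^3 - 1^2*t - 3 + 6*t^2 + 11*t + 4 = 6*t^2 + 10*t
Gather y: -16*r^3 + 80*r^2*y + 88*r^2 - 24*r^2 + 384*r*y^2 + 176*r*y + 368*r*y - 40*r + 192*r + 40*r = -16*r^3 + 64*r^2 + 384*r*y^2 + 192*r + y*(80*r^2 + 544*r)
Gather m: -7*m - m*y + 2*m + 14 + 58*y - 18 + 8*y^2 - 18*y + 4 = m*(-y - 5) + 8*y^2 + 40*y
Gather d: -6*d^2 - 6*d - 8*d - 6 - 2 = -6*d^2 - 14*d - 8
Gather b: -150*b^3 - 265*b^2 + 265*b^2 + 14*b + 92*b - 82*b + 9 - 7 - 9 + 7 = -150*b^3 + 24*b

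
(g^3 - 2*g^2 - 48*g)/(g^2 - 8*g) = g + 6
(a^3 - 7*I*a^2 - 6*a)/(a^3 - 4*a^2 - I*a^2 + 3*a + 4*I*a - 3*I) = a*(a - 6*I)/(a^2 - 4*a + 3)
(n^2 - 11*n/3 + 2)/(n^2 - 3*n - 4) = (-n^2 + 11*n/3 - 2)/(-n^2 + 3*n + 4)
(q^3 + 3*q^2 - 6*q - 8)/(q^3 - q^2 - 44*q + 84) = (q^2 + 5*q + 4)/(q^2 + q - 42)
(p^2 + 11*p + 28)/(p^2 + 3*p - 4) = (p + 7)/(p - 1)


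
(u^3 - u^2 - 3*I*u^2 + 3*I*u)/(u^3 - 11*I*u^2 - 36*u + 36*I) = u*(u - 1)/(u^2 - 8*I*u - 12)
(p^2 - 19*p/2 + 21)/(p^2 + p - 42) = (p - 7/2)/(p + 7)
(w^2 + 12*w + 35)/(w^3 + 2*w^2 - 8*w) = (w^2 + 12*w + 35)/(w*(w^2 + 2*w - 8))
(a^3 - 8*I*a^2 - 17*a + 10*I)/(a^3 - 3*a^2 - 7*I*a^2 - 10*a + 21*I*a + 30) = (a - I)/(a - 3)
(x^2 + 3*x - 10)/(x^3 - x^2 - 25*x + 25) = (x - 2)/(x^2 - 6*x + 5)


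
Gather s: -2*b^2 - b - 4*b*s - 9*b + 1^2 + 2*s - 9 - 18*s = -2*b^2 - 10*b + s*(-4*b - 16) - 8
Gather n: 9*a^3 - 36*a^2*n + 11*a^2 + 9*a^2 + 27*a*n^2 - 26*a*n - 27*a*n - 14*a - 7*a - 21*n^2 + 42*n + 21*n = 9*a^3 + 20*a^2 - 21*a + n^2*(27*a - 21) + n*(-36*a^2 - 53*a + 63)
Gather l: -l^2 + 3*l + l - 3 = -l^2 + 4*l - 3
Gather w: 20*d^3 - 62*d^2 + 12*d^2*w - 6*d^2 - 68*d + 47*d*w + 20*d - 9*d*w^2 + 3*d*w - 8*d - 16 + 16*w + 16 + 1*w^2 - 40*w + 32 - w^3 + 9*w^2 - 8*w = 20*d^3 - 68*d^2 - 56*d - w^3 + w^2*(10 - 9*d) + w*(12*d^2 + 50*d - 32) + 32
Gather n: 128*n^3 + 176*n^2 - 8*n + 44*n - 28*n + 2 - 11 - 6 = 128*n^3 + 176*n^2 + 8*n - 15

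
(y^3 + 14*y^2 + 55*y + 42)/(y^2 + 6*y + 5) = (y^2 + 13*y + 42)/(y + 5)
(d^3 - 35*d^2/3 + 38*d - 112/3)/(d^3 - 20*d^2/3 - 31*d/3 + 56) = (d - 2)/(d + 3)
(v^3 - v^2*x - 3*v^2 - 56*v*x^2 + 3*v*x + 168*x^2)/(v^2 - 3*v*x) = (v^3 - v^2*x - 3*v^2 - 56*v*x^2 + 3*v*x + 168*x^2)/(v*(v - 3*x))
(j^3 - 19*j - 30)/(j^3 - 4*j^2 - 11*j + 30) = (j + 2)/(j - 2)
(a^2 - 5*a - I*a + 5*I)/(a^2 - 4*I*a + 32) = (a^2 - 5*a - I*a + 5*I)/(a^2 - 4*I*a + 32)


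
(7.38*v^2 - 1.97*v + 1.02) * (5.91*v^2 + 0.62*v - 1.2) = 43.6158*v^4 - 7.0671*v^3 - 4.0492*v^2 + 2.9964*v - 1.224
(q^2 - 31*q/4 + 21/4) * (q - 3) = q^3 - 43*q^2/4 + 57*q/2 - 63/4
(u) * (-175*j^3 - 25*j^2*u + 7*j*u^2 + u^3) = -175*j^3*u - 25*j^2*u^2 + 7*j*u^3 + u^4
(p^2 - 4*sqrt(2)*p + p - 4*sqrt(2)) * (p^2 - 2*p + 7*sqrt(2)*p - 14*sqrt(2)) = p^4 - p^3 + 3*sqrt(2)*p^3 - 58*p^2 - 3*sqrt(2)*p^2 - 6*sqrt(2)*p + 56*p + 112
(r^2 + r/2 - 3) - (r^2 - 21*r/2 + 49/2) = 11*r - 55/2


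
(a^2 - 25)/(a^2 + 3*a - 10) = (a - 5)/(a - 2)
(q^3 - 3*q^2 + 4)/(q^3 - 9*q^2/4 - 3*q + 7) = 4*(q + 1)/(4*q + 7)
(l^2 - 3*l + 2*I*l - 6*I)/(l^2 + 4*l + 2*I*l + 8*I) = (l - 3)/(l + 4)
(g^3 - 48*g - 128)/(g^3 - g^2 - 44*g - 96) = (g + 4)/(g + 3)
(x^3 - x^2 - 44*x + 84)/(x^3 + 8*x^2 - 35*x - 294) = (x - 2)/(x + 7)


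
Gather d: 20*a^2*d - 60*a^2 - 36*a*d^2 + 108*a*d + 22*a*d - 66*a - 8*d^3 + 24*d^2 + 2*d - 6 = -60*a^2 - 66*a - 8*d^3 + d^2*(24 - 36*a) + d*(20*a^2 + 130*a + 2) - 6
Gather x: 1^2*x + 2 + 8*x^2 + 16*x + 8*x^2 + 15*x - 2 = 16*x^2 + 32*x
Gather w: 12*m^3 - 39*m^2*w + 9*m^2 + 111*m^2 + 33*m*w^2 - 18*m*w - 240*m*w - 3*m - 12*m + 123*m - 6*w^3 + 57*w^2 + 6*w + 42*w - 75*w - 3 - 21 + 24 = 12*m^3 + 120*m^2 + 108*m - 6*w^3 + w^2*(33*m + 57) + w*(-39*m^2 - 258*m - 27)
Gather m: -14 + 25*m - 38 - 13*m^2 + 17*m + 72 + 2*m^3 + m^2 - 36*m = 2*m^3 - 12*m^2 + 6*m + 20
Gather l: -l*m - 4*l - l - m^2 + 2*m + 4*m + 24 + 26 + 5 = l*(-m - 5) - m^2 + 6*m + 55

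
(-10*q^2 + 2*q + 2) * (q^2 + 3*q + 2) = -10*q^4 - 28*q^3 - 12*q^2 + 10*q + 4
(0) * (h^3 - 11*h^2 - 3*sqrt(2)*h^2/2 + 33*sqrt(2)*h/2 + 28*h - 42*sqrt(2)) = 0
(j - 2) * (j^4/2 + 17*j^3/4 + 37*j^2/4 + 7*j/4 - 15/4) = j^5/2 + 13*j^4/4 + 3*j^3/4 - 67*j^2/4 - 29*j/4 + 15/2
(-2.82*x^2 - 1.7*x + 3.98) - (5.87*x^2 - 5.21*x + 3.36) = -8.69*x^2 + 3.51*x + 0.62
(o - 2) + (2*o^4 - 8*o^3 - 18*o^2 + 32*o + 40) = 2*o^4 - 8*o^3 - 18*o^2 + 33*o + 38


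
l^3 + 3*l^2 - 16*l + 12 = (l - 2)*(l - 1)*(l + 6)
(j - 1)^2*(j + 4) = j^3 + 2*j^2 - 7*j + 4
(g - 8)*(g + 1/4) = g^2 - 31*g/4 - 2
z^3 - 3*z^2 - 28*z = z*(z - 7)*(z + 4)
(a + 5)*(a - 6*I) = a^2 + 5*a - 6*I*a - 30*I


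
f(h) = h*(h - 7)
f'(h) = 2*h - 7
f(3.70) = -12.21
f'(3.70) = 0.40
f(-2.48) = 23.51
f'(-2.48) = -11.96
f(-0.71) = 5.47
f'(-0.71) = -8.42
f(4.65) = -10.93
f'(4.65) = 2.30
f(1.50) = -8.25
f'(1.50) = -4.00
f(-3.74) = 40.17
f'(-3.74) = -14.48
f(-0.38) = 2.80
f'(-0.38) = -7.76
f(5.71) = -7.37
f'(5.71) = 4.42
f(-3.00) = 30.00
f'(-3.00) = -13.00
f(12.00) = 60.00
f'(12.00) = 17.00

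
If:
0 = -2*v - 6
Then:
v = -3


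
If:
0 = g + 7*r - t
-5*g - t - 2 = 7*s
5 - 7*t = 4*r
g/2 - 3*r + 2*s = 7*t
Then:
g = -4204/803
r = 631/803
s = 2743/803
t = 213/803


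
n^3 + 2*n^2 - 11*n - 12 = (n - 3)*(n + 1)*(n + 4)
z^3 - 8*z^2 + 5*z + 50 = (z - 5)^2*(z + 2)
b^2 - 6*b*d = b*(b - 6*d)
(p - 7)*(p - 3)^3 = p^4 - 16*p^3 + 90*p^2 - 216*p + 189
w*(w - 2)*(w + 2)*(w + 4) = w^4 + 4*w^3 - 4*w^2 - 16*w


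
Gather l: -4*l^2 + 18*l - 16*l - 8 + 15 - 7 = -4*l^2 + 2*l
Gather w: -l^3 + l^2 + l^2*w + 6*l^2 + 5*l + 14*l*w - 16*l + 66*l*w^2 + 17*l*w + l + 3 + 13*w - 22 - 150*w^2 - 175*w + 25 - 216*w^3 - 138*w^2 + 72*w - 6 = -l^3 + 7*l^2 - 10*l - 216*w^3 + w^2*(66*l - 288) + w*(l^2 + 31*l - 90)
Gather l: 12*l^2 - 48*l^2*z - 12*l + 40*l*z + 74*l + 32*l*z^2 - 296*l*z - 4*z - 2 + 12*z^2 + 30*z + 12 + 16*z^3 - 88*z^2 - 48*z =l^2*(12 - 48*z) + l*(32*z^2 - 256*z + 62) + 16*z^3 - 76*z^2 - 22*z + 10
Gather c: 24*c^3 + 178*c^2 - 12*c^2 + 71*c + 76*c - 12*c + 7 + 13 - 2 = 24*c^3 + 166*c^2 + 135*c + 18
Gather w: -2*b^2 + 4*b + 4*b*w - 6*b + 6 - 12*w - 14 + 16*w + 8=-2*b^2 - 2*b + w*(4*b + 4)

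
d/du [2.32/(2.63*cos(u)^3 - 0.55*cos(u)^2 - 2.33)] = (18.3048*cos(u) - 2.552)*sin(u)*cos(u)/(-2.63*cos(u)^3 + 0.55*cos(u)^2 + 2.33)^2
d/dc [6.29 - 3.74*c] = -3.74000000000000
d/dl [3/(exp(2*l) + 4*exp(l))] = 6*(-exp(l) - 2)*exp(-l)/(exp(l) + 4)^2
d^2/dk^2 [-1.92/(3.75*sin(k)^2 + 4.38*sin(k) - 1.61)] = (108.0*sin(k)^4 + 94.608*sin(k)^3 - 78.797952*sin(k)^2 - 175.676544*sin(k) - 96.852096)/(3.75*sin(k)^2 + 4.38*sin(k) - 1.61)^3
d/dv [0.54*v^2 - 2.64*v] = 1.08*v - 2.64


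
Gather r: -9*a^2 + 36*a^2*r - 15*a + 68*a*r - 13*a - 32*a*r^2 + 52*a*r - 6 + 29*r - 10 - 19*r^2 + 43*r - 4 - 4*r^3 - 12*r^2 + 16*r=-9*a^2 - 28*a - 4*r^3 + r^2*(-32*a - 31) + r*(36*a^2 + 120*a + 88) - 20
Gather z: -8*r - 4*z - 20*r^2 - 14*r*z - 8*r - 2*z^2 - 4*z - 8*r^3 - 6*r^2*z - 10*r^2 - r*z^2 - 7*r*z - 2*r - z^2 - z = -8*r^3 - 30*r^2 - 18*r + z^2*(-r - 3) + z*(-6*r^2 - 21*r - 9)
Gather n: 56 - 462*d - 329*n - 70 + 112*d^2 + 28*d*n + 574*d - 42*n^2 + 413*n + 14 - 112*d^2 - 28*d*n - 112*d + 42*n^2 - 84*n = 0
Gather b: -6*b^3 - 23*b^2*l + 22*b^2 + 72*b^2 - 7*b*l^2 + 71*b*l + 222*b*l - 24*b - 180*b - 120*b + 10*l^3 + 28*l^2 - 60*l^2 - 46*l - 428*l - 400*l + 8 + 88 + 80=-6*b^3 + b^2*(94 - 23*l) + b*(-7*l^2 + 293*l - 324) + 10*l^3 - 32*l^2 - 874*l + 176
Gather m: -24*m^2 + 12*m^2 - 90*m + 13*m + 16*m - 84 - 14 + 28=-12*m^2 - 61*m - 70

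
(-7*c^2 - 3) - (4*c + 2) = -7*c^2 - 4*c - 5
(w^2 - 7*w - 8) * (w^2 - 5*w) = w^4 - 12*w^3 + 27*w^2 + 40*w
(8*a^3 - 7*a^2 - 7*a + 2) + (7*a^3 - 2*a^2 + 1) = 15*a^3 - 9*a^2 - 7*a + 3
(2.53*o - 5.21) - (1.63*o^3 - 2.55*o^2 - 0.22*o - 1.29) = -1.63*o^3 + 2.55*o^2 + 2.75*o - 3.92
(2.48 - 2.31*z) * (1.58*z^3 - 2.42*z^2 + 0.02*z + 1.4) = -3.6498*z^4 + 9.5086*z^3 - 6.0478*z^2 - 3.1844*z + 3.472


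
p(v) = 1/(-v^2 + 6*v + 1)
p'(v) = (2*v - 6)/(-v^2 + 6*v + 1)^2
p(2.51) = 0.10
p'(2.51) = -0.01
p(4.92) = 0.16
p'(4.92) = 0.10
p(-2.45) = -0.05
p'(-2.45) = -0.03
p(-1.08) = -0.15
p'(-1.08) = -0.18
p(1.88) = 0.11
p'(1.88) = -0.03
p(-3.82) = -0.03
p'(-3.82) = -0.01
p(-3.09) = -0.04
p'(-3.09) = -0.02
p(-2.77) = -0.04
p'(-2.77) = -0.02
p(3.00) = 0.10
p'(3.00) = 0.00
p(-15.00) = 0.00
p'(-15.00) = 0.00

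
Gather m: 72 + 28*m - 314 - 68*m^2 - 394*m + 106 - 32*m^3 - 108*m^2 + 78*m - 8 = -32*m^3 - 176*m^2 - 288*m - 144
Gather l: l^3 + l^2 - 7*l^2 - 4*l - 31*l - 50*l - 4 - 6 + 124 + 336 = l^3 - 6*l^2 - 85*l + 450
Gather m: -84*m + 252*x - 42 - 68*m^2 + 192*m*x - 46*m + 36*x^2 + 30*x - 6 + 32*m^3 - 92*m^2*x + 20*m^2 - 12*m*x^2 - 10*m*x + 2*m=32*m^3 + m^2*(-92*x - 48) + m*(-12*x^2 + 182*x - 128) + 36*x^2 + 282*x - 48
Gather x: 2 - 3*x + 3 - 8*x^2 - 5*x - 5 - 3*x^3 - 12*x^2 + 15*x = -3*x^3 - 20*x^2 + 7*x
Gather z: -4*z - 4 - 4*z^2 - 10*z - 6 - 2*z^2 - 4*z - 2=-6*z^2 - 18*z - 12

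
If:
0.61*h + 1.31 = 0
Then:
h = -2.15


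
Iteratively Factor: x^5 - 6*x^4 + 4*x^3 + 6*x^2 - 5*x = (x + 1)*(x^4 - 7*x^3 + 11*x^2 - 5*x) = x*(x + 1)*(x^3 - 7*x^2 + 11*x - 5) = x*(x - 5)*(x + 1)*(x^2 - 2*x + 1) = x*(x - 5)*(x - 1)*(x + 1)*(x - 1)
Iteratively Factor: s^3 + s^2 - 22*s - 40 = (s - 5)*(s^2 + 6*s + 8) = (s - 5)*(s + 2)*(s + 4)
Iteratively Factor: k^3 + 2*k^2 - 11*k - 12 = (k + 1)*(k^2 + k - 12) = (k + 1)*(k + 4)*(k - 3)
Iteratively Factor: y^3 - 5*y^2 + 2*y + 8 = (y + 1)*(y^2 - 6*y + 8) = (y - 2)*(y + 1)*(y - 4)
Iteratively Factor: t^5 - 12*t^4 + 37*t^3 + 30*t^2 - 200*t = (t - 4)*(t^4 - 8*t^3 + 5*t^2 + 50*t) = (t - 4)*(t + 2)*(t^3 - 10*t^2 + 25*t) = t*(t - 4)*(t + 2)*(t^2 - 10*t + 25) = t*(t - 5)*(t - 4)*(t + 2)*(t - 5)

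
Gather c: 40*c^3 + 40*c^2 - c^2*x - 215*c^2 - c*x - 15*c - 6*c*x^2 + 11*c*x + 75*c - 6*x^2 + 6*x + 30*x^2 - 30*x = 40*c^3 + c^2*(-x - 175) + c*(-6*x^2 + 10*x + 60) + 24*x^2 - 24*x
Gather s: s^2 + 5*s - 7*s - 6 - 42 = s^2 - 2*s - 48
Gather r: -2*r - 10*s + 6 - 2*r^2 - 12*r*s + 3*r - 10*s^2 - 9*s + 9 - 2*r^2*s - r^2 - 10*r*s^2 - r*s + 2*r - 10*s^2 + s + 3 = r^2*(-2*s - 3) + r*(-10*s^2 - 13*s + 3) - 20*s^2 - 18*s + 18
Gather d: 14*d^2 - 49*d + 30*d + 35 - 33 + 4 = 14*d^2 - 19*d + 6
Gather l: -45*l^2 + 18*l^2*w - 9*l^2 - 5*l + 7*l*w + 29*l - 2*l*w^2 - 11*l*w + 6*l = l^2*(18*w - 54) + l*(-2*w^2 - 4*w + 30)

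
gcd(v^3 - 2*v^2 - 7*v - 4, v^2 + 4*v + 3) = v + 1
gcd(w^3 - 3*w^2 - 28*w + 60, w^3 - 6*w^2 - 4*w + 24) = w^2 - 8*w + 12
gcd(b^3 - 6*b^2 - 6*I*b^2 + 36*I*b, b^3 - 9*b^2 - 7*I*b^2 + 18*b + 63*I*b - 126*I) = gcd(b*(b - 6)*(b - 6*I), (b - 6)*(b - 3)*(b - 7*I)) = b - 6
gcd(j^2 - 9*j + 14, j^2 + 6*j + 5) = 1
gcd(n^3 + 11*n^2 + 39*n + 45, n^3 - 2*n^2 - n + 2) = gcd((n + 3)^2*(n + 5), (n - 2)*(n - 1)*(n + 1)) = 1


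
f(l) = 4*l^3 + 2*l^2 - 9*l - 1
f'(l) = 12*l^2 + 4*l - 9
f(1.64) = 7.26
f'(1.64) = 29.84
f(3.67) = 190.63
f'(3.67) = 167.31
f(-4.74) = -339.39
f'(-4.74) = 241.65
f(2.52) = 53.03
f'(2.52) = 77.28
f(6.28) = 1012.05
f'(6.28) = 489.38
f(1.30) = -0.53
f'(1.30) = 16.48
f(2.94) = 91.48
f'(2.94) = 106.48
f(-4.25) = -233.69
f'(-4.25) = 190.75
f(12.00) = 7091.00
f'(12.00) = 1767.00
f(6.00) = 881.00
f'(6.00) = 447.00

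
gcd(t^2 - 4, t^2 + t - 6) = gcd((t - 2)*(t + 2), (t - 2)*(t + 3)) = t - 2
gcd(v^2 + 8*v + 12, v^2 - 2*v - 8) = v + 2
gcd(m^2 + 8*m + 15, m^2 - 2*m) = 1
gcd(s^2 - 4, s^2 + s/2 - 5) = s - 2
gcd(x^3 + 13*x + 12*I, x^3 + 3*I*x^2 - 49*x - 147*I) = x + 3*I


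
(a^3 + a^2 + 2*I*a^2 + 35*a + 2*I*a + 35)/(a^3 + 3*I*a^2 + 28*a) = (a^2 + a*(1 - 5*I) - 5*I)/(a*(a - 4*I))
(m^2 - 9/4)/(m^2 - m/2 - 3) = (m - 3/2)/(m - 2)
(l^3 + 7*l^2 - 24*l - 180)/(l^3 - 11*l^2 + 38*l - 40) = (l^2 + 12*l + 36)/(l^2 - 6*l + 8)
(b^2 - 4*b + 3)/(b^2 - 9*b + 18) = (b - 1)/(b - 6)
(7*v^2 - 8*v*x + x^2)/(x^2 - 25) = (7*v^2 - 8*v*x + x^2)/(x^2 - 25)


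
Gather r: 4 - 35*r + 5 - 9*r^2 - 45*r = -9*r^2 - 80*r + 9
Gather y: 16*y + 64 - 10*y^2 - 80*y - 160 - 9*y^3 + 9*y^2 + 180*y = -9*y^3 - y^2 + 116*y - 96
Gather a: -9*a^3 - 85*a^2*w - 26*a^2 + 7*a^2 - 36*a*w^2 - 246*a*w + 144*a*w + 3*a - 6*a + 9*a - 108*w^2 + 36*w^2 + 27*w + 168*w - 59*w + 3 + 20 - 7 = -9*a^3 + a^2*(-85*w - 19) + a*(-36*w^2 - 102*w + 6) - 72*w^2 + 136*w + 16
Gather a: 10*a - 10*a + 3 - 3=0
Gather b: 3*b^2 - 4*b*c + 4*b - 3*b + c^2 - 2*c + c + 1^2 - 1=3*b^2 + b*(1 - 4*c) + c^2 - c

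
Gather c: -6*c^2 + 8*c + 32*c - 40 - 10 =-6*c^2 + 40*c - 50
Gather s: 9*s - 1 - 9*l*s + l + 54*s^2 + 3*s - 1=l + 54*s^2 + s*(12 - 9*l) - 2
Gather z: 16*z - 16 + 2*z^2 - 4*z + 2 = 2*z^2 + 12*z - 14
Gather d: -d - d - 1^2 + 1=-2*d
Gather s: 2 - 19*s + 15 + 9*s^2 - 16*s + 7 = 9*s^2 - 35*s + 24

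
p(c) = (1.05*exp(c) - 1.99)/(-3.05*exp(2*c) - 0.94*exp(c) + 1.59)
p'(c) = (1.05*exp(c) - 1.99)*(6.1*exp(2*c) + 0.94*exp(c))/(-3.05*exp(2*c) - 0.94*exp(c) + 1.59)^2 + 1.05*exp(c)/(-3.05*exp(2*c) - 0.94*exp(c) + 1.59)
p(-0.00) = 0.39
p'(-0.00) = -1.59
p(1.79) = -0.04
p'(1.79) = 0.02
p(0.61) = 0.01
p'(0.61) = -0.20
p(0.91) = -0.03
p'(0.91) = -0.07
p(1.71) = -0.04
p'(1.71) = 0.02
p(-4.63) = -1.25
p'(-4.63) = -0.00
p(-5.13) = -1.25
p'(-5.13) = -0.00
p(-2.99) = -1.26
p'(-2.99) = -0.02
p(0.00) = 0.39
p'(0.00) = -1.59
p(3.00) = -0.02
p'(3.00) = 0.01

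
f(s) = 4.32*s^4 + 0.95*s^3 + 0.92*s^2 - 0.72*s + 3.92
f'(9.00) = 12843.81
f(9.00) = 29108.03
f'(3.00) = 497.01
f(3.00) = 385.61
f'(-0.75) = -7.79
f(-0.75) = 5.94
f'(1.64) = 86.18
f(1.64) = 40.65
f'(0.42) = 1.84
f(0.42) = 3.98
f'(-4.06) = -1117.65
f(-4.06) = 1132.21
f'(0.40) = 1.58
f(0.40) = 3.95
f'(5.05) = 2306.70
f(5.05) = 2955.73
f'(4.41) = 1544.86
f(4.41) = 1734.06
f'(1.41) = 55.98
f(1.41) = 24.47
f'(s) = 17.28*s^3 + 2.85*s^2 + 1.84*s - 0.72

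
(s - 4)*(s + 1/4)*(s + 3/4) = s^3 - 3*s^2 - 61*s/16 - 3/4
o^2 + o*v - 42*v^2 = (o - 6*v)*(o + 7*v)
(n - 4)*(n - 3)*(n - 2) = n^3 - 9*n^2 + 26*n - 24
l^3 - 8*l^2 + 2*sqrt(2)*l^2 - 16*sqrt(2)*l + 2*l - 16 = (l - 8)*(l + sqrt(2))^2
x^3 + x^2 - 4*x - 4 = (x - 2)*(x + 1)*(x + 2)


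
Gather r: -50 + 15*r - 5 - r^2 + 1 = -r^2 + 15*r - 54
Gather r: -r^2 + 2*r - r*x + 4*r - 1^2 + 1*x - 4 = -r^2 + r*(6 - x) + x - 5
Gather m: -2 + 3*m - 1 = 3*m - 3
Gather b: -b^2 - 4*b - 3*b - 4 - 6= -b^2 - 7*b - 10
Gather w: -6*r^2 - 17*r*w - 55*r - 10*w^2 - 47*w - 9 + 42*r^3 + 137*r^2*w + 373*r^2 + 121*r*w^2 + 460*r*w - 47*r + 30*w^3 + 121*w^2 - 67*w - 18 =42*r^3 + 367*r^2 - 102*r + 30*w^3 + w^2*(121*r + 111) + w*(137*r^2 + 443*r - 114) - 27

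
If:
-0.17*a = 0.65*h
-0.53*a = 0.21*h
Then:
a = 0.00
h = 0.00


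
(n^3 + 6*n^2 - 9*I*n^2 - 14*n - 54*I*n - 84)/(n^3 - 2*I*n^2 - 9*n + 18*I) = (n^2 + n*(6 - 7*I) - 42*I)/(n^2 - 9)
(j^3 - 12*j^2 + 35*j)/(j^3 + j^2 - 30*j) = (j - 7)/(j + 6)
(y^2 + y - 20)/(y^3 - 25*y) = (y - 4)/(y*(y - 5))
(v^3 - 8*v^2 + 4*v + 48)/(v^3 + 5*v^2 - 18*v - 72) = (v^2 - 4*v - 12)/(v^2 + 9*v + 18)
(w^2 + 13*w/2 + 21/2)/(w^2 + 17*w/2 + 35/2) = (w + 3)/(w + 5)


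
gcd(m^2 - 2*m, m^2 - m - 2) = m - 2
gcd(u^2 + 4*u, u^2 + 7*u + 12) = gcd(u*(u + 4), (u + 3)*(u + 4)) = u + 4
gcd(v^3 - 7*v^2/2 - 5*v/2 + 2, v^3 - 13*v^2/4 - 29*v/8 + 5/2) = v^2 - 9*v/2 + 2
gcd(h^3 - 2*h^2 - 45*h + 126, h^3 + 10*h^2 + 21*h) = h + 7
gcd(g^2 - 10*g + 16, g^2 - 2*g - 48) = g - 8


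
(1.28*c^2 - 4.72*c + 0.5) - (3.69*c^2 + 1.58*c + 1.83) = -2.41*c^2 - 6.3*c - 1.33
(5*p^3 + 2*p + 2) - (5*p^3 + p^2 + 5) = -p^2 + 2*p - 3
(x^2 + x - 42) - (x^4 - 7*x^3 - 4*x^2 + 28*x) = -x^4 + 7*x^3 + 5*x^2 - 27*x - 42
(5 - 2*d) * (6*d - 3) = -12*d^2 + 36*d - 15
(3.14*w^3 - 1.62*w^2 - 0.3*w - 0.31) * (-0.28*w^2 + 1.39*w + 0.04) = -0.8792*w^5 + 4.8182*w^4 - 2.0422*w^3 - 0.395*w^2 - 0.4429*w - 0.0124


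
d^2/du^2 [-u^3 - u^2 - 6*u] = -6*u - 2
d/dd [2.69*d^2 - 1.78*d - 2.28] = 5.38*d - 1.78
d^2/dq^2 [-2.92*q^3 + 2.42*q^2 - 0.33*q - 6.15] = 4.84 - 17.52*q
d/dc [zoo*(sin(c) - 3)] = zoo*cos(c)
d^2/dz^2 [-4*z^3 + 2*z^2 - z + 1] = 4 - 24*z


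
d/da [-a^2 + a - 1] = 1 - 2*a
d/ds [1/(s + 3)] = -1/(s + 3)^2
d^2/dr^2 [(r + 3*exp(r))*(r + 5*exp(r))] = 8*r*exp(r) + 60*exp(2*r) + 16*exp(r) + 2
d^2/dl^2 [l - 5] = 0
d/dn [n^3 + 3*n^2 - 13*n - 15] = 3*n^2 + 6*n - 13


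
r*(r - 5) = r^2 - 5*r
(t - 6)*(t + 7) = t^2 + t - 42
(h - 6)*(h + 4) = h^2 - 2*h - 24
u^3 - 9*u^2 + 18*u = u*(u - 6)*(u - 3)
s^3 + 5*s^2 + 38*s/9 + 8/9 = (s + 1/3)*(s + 2/3)*(s + 4)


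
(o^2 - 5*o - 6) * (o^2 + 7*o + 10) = o^4 + 2*o^3 - 31*o^2 - 92*o - 60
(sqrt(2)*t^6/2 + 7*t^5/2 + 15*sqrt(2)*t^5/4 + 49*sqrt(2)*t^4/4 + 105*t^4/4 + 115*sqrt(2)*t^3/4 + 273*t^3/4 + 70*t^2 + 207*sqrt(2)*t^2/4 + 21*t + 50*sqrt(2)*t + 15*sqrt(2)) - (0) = sqrt(2)*t^6/2 + 7*t^5/2 + 15*sqrt(2)*t^5/4 + 49*sqrt(2)*t^4/4 + 105*t^4/4 + 115*sqrt(2)*t^3/4 + 273*t^3/4 + 70*t^2 + 207*sqrt(2)*t^2/4 + 21*t + 50*sqrt(2)*t + 15*sqrt(2)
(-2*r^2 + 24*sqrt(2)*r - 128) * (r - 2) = -2*r^3 + 4*r^2 + 24*sqrt(2)*r^2 - 128*r - 48*sqrt(2)*r + 256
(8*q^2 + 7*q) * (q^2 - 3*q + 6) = 8*q^4 - 17*q^3 + 27*q^2 + 42*q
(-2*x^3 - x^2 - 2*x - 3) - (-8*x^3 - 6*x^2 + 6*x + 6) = 6*x^3 + 5*x^2 - 8*x - 9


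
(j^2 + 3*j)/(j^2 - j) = (j + 3)/(j - 1)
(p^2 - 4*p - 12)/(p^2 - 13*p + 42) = (p + 2)/(p - 7)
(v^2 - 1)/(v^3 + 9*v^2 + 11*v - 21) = (v + 1)/(v^2 + 10*v + 21)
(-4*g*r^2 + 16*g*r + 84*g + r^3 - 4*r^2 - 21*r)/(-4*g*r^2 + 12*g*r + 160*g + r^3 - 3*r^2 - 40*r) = (r^2 - 4*r - 21)/(r^2 - 3*r - 40)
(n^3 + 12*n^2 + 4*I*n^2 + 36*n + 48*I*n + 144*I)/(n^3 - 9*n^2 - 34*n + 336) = (n^2 + n*(6 + 4*I) + 24*I)/(n^2 - 15*n + 56)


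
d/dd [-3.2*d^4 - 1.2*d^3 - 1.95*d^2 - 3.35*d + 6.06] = -12.8*d^3 - 3.6*d^2 - 3.9*d - 3.35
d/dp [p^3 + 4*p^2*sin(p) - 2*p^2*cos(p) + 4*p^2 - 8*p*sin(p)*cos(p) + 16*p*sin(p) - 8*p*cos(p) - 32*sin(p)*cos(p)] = 2*p^2*sin(p) + 4*p^2*cos(p) + 3*p^2 + 16*p*sin(p) + 12*p*cos(p) - 8*p*cos(2*p) + 8*p + 16*sin(p) - 4*sin(2*p) - 8*cos(p) - 32*cos(2*p)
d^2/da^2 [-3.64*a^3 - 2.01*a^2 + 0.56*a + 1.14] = -21.84*a - 4.02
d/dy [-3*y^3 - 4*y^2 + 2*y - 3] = -9*y^2 - 8*y + 2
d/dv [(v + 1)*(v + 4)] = 2*v + 5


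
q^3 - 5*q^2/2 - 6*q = q*(q - 4)*(q + 3/2)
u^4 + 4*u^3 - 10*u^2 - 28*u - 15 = (u - 3)*(u + 1)^2*(u + 5)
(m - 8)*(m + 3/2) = m^2 - 13*m/2 - 12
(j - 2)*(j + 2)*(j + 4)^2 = j^4 + 8*j^3 + 12*j^2 - 32*j - 64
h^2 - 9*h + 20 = (h - 5)*(h - 4)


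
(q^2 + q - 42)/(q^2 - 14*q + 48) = (q + 7)/(q - 8)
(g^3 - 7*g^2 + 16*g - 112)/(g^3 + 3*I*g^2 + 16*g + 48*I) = (g - 7)/(g + 3*I)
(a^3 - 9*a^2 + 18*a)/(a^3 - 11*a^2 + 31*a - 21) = a*(a - 6)/(a^2 - 8*a + 7)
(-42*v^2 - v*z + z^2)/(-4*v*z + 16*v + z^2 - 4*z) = (42*v^2 + v*z - z^2)/(4*v*z - 16*v - z^2 + 4*z)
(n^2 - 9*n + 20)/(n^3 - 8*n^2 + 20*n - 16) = (n - 5)/(n^2 - 4*n + 4)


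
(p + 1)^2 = p^2 + 2*p + 1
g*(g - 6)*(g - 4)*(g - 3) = g^4 - 13*g^3 + 54*g^2 - 72*g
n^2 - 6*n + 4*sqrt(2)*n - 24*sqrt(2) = (n - 6)*(n + 4*sqrt(2))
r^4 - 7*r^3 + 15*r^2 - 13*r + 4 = (r - 4)*(r - 1)^3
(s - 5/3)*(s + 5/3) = s^2 - 25/9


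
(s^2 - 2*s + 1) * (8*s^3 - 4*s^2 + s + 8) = 8*s^5 - 20*s^4 + 17*s^3 + 2*s^2 - 15*s + 8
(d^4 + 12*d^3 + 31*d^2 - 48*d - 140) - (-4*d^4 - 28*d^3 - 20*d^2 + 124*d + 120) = 5*d^4 + 40*d^3 + 51*d^2 - 172*d - 260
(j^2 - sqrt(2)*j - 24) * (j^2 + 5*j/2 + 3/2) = j^4 - sqrt(2)*j^3 + 5*j^3/2 - 45*j^2/2 - 5*sqrt(2)*j^2/2 - 60*j - 3*sqrt(2)*j/2 - 36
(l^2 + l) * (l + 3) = l^3 + 4*l^2 + 3*l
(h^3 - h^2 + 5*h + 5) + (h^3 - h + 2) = 2*h^3 - h^2 + 4*h + 7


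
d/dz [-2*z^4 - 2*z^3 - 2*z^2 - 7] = 2*z*(-4*z^2 - 3*z - 2)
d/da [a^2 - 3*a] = 2*a - 3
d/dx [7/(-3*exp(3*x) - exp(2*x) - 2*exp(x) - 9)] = (63*exp(2*x) + 14*exp(x) + 14)*exp(x)/(3*exp(3*x) + exp(2*x) + 2*exp(x) + 9)^2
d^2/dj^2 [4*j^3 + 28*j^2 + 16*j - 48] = 24*j + 56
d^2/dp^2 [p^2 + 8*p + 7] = 2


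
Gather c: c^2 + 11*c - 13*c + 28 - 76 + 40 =c^2 - 2*c - 8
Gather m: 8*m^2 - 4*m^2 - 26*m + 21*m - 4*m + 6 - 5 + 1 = 4*m^2 - 9*m + 2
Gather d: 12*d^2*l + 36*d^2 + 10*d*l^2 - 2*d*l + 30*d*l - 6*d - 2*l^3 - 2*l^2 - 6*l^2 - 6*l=d^2*(12*l + 36) + d*(10*l^2 + 28*l - 6) - 2*l^3 - 8*l^2 - 6*l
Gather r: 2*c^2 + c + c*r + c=2*c^2 + c*r + 2*c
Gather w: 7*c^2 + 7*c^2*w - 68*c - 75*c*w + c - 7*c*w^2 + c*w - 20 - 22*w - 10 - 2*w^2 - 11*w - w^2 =7*c^2 - 67*c + w^2*(-7*c - 3) + w*(7*c^2 - 74*c - 33) - 30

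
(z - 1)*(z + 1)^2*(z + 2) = z^4 + 3*z^3 + z^2 - 3*z - 2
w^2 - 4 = (w - 2)*(w + 2)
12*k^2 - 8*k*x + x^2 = (-6*k + x)*(-2*k + x)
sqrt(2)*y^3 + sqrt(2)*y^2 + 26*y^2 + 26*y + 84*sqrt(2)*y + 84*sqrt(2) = (y + 6*sqrt(2))*(y + 7*sqrt(2))*(sqrt(2)*y + sqrt(2))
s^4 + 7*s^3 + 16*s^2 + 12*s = s*(s + 2)^2*(s + 3)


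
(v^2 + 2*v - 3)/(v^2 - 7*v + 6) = (v + 3)/(v - 6)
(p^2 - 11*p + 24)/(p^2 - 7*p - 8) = (p - 3)/(p + 1)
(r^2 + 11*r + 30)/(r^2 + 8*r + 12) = (r + 5)/(r + 2)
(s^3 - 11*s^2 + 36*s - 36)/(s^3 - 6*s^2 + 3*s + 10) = (s^2 - 9*s + 18)/(s^2 - 4*s - 5)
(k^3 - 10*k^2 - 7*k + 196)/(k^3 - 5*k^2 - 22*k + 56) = (k - 7)/(k - 2)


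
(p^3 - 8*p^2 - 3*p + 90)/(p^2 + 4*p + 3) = (p^2 - 11*p + 30)/(p + 1)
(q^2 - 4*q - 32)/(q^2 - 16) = (q - 8)/(q - 4)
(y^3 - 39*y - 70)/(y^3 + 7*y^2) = (y^3 - 39*y - 70)/(y^2*(y + 7))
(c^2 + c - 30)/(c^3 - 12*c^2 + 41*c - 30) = (c + 6)/(c^2 - 7*c + 6)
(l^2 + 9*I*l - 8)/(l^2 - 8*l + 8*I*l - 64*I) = (l + I)/(l - 8)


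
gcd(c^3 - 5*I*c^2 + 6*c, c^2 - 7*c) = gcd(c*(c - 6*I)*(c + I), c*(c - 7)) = c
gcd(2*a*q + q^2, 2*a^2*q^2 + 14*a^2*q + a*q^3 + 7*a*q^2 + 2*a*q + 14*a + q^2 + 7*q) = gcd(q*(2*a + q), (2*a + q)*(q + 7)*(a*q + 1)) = 2*a + q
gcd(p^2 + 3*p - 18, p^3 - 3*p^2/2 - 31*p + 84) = p + 6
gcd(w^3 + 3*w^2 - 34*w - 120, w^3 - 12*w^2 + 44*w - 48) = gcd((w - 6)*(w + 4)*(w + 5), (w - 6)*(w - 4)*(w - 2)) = w - 6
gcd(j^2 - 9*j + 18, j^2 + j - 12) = j - 3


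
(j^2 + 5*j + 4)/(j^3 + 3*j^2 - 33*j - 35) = (j + 4)/(j^2 + 2*j - 35)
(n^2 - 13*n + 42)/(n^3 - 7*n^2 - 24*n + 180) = (n - 7)/(n^2 - n - 30)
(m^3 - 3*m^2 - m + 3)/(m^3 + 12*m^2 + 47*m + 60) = (m^3 - 3*m^2 - m + 3)/(m^3 + 12*m^2 + 47*m + 60)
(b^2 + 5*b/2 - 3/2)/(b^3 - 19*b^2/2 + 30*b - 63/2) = (2*b^2 + 5*b - 3)/(2*b^3 - 19*b^2 + 60*b - 63)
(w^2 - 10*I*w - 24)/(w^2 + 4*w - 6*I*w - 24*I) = (w - 4*I)/(w + 4)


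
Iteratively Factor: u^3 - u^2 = (u)*(u^2 - u) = u*(u - 1)*(u)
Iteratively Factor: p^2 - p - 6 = (p - 3)*(p + 2)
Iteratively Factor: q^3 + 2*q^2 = (q)*(q^2 + 2*q) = q*(q + 2)*(q)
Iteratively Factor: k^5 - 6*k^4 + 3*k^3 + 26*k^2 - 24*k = (k)*(k^4 - 6*k^3 + 3*k^2 + 26*k - 24) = k*(k - 3)*(k^3 - 3*k^2 - 6*k + 8) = k*(k - 3)*(k + 2)*(k^2 - 5*k + 4) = k*(k - 4)*(k - 3)*(k + 2)*(k - 1)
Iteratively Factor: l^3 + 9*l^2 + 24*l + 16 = (l + 1)*(l^2 + 8*l + 16) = (l + 1)*(l + 4)*(l + 4)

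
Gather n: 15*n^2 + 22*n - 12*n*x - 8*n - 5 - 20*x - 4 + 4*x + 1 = 15*n^2 + n*(14 - 12*x) - 16*x - 8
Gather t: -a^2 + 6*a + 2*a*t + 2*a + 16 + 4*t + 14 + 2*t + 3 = -a^2 + 8*a + t*(2*a + 6) + 33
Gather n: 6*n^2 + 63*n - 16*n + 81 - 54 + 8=6*n^2 + 47*n + 35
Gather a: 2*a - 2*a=0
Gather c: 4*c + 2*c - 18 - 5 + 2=6*c - 21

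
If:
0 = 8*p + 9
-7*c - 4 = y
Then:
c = -y/7 - 4/7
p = -9/8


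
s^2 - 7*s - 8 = (s - 8)*(s + 1)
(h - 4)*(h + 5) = h^2 + h - 20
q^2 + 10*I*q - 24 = (q + 4*I)*(q + 6*I)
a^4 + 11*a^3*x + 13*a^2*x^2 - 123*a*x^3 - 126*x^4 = (a - 3*x)*(a + x)*(a + 6*x)*(a + 7*x)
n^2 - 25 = (n - 5)*(n + 5)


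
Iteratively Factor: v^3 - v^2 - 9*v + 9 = (v - 3)*(v^2 + 2*v - 3) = (v - 3)*(v + 3)*(v - 1)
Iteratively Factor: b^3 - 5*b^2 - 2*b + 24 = (b - 4)*(b^2 - b - 6) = (b - 4)*(b + 2)*(b - 3)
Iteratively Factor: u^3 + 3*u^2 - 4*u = (u)*(u^2 + 3*u - 4) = u*(u + 4)*(u - 1)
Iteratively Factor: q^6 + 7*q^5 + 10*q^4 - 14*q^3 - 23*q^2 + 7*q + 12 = (q - 1)*(q^5 + 8*q^4 + 18*q^3 + 4*q^2 - 19*q - 12) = (q - 1)*(q + 3)*(q^4 + 5*q^3 + 3*q^2 - 5*q - 4) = (q - 1)^2*(q + 3)*(q^3 + 6*q^2 + 9*q + 4) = (q - 1)^2*(q + 1)*(q + 3)*(q^2 + 5*q + 4) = (q - 1)^2*(q + 1)^2*(q + 3)*(q + 4)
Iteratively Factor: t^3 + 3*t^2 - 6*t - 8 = (t + 1)*(t^2 + 2*t - 8) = (t + 1)*(t + 4)*(t - 2)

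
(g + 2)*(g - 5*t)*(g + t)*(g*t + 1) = g^4*t - 4*g^3*t^2 + 2*g^3*t + g^3 - 5*g^2*t^3 - 8*g^2*t^2 - 4*g^2*t + 2*g^2 - 10*g*t^3 - 5*g*t^2 - 8*g*t - 10*t^2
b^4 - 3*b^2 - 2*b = b*(b - 2)*(b + 1)^2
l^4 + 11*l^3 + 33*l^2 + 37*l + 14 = (l + 1)^2*(l + 2)*(l + 7)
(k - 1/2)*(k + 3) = k^2 + 5*k/2 - 3/2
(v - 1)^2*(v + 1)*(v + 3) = v^4 + 2*v^3 - 4*v^2 - 2*v + 3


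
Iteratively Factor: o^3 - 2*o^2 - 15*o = (o + 3)*(o^2 - 5*o) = o*(o + 3)*(o - 5)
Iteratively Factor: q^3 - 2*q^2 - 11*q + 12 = (q - 4)*(q^2 + 2*q - 3) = (q - 4)*(q - 1)*(q + 3)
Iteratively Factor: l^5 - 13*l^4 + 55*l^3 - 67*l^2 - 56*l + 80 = (l + 1)*(l^4 - 14*l^3 + 69*l^2 - 136*l + 80) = (l - 5)*(l + 1)*(l^3 - 9*l^2 + 24*l - 16) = (l - 5)*(l - 1)*(l + 1)*(l^2 - 8*l + 16) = (l - 5)*(l - 4)*(l - 1)*(l + 1)*(l - 4)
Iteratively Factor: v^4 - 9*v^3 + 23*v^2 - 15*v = (v)*(v^3 - 9*v^2 + 23*v - 15) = v*(v - 1)*(v^2 - 8*v + 15) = v*(v - 5)*(v - 1)*(v - 3)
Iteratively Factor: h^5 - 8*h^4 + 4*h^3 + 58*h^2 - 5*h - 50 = (h - 5)*(h^4 - 3*h^3 - 11*h^2 + 3*h + 10) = (h - 5)*(h + 1)*(h^3 - 4*h^2 - 7*h + 10) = (h - 5)^2*(h + 1)*(h^2 + h - 2) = (h - 5)^2*(h + 1)*(h + 2)*(h - 1)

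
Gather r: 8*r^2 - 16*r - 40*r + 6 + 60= 8*r^2 - 56*r + 66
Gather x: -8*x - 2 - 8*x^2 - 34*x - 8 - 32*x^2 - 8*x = -40*x^2 - 50*x - 10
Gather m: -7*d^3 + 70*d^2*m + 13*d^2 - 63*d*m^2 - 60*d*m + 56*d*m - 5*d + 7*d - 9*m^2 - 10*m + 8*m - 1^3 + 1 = -7*d^3 + 13*d^2 + 2*d + m^2*(-63*d - 9) + m*(70*d^2 - 4*d - 2)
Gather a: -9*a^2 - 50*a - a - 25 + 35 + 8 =-9*a^2 - 51*a + 18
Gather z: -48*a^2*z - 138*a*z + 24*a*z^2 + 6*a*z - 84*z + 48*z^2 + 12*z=z^2*(24*a + 48) + z*(-48*a^2 - 132*a - 72)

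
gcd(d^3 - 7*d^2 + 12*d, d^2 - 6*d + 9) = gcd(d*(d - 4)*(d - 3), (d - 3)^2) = d - 3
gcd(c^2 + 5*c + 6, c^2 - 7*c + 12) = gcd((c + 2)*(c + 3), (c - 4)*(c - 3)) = 1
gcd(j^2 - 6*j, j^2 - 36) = j - 6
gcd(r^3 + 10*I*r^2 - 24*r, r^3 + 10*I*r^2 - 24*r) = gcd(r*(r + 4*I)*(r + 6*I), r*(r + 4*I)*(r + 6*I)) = r^3 + 10*I*r^2 - 24*r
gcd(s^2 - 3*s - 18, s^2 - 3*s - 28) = 1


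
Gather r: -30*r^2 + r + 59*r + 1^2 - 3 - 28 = -30*r^2 + 60*r - 30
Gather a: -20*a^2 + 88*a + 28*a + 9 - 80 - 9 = -20*a^2 + 116*a - 80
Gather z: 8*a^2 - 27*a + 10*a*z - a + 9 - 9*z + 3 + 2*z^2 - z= 8*a^2 - 28*a + 2*z^2 + z*(10*a - 10) + 12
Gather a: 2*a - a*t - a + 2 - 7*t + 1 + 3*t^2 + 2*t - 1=a*(1 - t) + 3*t^2 - 5*t + 2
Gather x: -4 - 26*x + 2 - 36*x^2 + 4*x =-36*x^2 - 22*x - 2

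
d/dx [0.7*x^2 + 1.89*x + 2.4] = 1.4*x + 1.89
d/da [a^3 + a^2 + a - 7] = 3*a^2 + 2*a + 1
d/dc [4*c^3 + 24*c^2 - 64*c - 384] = 12*c^2 + 48*c - 64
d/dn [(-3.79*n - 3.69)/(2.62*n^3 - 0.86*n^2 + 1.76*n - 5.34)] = (19.8596*n^3 + 25.744*n^2 - 6.3468*n + 26.733)/(6.8644*n^6 - 4.5064*n^5 + 9.962*n^4 - 31.0088*n^3 + 12.2824*n^2 - 18.7968*n + 28.5156)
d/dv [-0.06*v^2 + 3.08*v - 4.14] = 3.08 - 0.12*v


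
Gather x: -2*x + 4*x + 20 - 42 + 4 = 2*x - 18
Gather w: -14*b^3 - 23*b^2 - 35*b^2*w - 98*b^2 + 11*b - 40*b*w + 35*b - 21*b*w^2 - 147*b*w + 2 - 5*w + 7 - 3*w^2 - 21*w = -14*b^3 - 121*b^2 + 46*b + w^2*(-21*b - 3) + w*(-35*b^2 - 187*b - 26) + 9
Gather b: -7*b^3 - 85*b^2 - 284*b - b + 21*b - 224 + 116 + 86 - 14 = -7*b^3 - 85*b^2 - 264*b - 36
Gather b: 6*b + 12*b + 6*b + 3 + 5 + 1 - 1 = 24*b + 8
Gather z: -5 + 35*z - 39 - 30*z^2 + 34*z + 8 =-30*z^2 + 69*z - 36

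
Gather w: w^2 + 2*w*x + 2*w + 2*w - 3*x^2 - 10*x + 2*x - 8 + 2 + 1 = w^2 + w*(2*x + 4) - 3*x^2 - 8*x - 5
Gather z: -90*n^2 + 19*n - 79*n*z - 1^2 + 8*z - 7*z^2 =-90*n^2 + 19*n - 7*z^2 + z*(8 - 79*n) - 1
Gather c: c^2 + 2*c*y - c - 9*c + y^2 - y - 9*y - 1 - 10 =c^2 + c*(2*y - 10) + y^2 - 10*y - 11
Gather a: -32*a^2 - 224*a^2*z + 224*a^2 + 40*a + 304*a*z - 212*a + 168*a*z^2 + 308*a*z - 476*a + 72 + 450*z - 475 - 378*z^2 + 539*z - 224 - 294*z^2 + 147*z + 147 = a^2*(192 - 224*z) + a*(168*z^2 + 612*z - 648) - 672*z^2 + 1136*z - 480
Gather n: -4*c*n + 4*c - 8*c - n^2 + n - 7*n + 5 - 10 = -4*c - n^2 + n*(-4*c - 6) - 5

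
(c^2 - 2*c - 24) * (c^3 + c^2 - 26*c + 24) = c^5 - c^4 - 52*c^3 + 52*c^2 + 576*c - 576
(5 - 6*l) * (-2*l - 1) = 12*l^2 - 4*l - 5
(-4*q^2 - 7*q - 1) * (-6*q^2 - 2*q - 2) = 24*q^4 + 50*q^3 + 28*q^2 + 16*q + 2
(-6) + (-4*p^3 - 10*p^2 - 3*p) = -4*p^3 - 10*p^2 - 3*p - 6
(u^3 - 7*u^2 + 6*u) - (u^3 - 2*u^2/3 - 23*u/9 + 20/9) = -19*u^2/3 + 77*u/9 - 20/9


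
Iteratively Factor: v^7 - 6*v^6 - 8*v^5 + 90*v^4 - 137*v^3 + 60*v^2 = (v)*(v^6 - 6*v^5 - 8*v^4 + 90*v^3 - 137*v^2 + 60*v) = v*(v - 1)*(v^5 - 5*v^4 - 13*v^3 + 77*v^2 - 60*v) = v*(v - 1)*(v + 4)*(v^4 - 9*v^3 + 23*v^2 - 15*v) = v*(v - 3)*(v - 1)*(v + 4)*(v^3 - 6*v^2 + 5*v) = v*(v - 5)*(v - 3)*(v - 1)*(v + 4)*(v^2 - v) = v^2*(v - 5)*(v - 3)*(v - 1)*(v + 4)*(v - 1)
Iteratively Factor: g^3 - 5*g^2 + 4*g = (g)*(g^2 - 5*g + 4) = g*(g - 4)*(g - 1)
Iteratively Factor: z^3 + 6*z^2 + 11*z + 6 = (z + 2)*(z^2 + 4*z + 3) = (z + 1)*(z + 2)*(z + 3)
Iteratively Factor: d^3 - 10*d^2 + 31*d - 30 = (d - 2)*(d^2 - 8*d + 15) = (d - 5)*(d - 2)*(d - 3)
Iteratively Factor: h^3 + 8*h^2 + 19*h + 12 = (h + 4)*(h^2 + 4*h + 3) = (h + 3)*(h + 4)*(h + 1)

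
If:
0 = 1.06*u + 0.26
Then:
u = -0.25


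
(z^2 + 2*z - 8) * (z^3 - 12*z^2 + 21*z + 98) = z^5 - 10*z^4 - 11*z^3 + 236*z^2 + 28*z - 784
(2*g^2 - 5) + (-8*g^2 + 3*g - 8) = -6*g^2 + 3*g - 13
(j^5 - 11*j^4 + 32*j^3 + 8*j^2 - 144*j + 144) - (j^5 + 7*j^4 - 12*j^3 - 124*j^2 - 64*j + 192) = -18*j^4 + 44*j^3 + 132*j^2 - 80*j - 48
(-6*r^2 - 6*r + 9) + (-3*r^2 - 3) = -9*r^2 - 6*r + 6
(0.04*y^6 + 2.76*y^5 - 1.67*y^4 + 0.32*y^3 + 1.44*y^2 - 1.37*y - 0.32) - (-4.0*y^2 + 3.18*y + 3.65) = 0.04*y^6 + 2.76*y^5 - 1.67*y^4 + 0.32*y^3 + 5.44*y^2 - 4.55*y - 3.97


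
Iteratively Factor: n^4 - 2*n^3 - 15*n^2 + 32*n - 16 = (n - 4)*(n^3 + 2*n^2 - 7*n + 4) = (n - 4)*(n - 1)*(n^2 + 3*n - 4) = (n - 4)*(n - 1)^2*(n + 4)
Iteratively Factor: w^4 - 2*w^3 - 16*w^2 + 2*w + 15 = (w + 3)*(w^3 - 5*w^2 - w + 5) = (w - 5)*(w + 3)*(w^2 - 1) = (w - 5)*(w + 1)*(w + 3)*(w - 1)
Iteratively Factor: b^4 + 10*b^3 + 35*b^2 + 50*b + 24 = (b + 2)*(b^3 + 8*b^2 + 19*b + 12) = (b + 2)*(b + 4)*(b^2 + 4*b + 3) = (b + 1)*(b + 2)*(b + 4)*(b + 3)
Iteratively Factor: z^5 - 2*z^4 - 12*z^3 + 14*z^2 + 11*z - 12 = (z - 1)*(z^4 - z^3 - 13*z^2 + z + 12) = (z - 1)*(z + 1)*(z^3 - 2*z^2 - 11*z + 12) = (z - 1)*(z + 1)*(z + 3)*(z^2 - 5*z + 4) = (z - 1)^2*(z + 1)*(z + 3)*(z - 4)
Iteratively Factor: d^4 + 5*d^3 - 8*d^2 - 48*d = (d - 3)*(d^3 + 8*d^2 + 16*d) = (d - 3)*(d + 4)*(d^2 + 4*d) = d*(d - 3)*(d + 4)*(d + 4)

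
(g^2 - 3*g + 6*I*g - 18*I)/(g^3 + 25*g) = (g^2 + g*(-3 + 6*I) - 18*I)/(g^3 + 25*g)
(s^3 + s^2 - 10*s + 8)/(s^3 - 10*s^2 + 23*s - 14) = (s + 4)/(s - 7)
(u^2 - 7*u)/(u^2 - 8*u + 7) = u/(u - 1)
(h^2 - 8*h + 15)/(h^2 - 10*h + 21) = (h - 5)/(h - 7)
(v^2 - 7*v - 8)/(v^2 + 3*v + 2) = (v - 8)/(v + 2)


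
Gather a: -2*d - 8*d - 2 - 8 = -10*d - 10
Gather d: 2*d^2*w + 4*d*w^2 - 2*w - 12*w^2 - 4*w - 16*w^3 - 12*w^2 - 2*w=2*d^2*w + 4*d*w^2 - 16*w^3 - 24*w^2 - 8*w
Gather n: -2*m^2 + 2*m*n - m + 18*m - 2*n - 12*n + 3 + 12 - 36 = -2*m^2 + 17*m + n*(2*m - 14) - 21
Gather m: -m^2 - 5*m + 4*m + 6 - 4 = -m^2 - m + 2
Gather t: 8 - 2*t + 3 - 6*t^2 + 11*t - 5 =-6*t^2 + 9*t + 6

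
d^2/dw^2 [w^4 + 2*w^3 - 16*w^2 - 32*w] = 12*w^2 + 12*w - 32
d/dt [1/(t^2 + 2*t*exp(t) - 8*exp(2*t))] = 2*(-t*exp(t) - t + 8*exp(2*t) - exp(t))/(t^2 + 2*t*exp(t) - 8*exp(2*t))^2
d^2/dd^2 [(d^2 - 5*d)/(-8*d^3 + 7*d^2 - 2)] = 2*(-64*d^6 + 960*d^5 - 840*d^4 + 357*d^3 - 522*d^2 + 210*d - 4)/(512*d^9 - 1344*d^8 + 1176*d^7 + 41*d^6 - 672*d^5 + 294*d^4 + 96*d^3 - 84*d^2 + 8)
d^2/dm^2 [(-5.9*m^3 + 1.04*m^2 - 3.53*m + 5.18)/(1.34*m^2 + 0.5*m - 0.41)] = (1.4210854715202e-14*m^5 - 3.5527136788005e-15*m^4 - 23.503456*m^3 + 66.492504*m^2 + 3.236568*m + 7.184132)/(2.406104*m^6 + 2.6934*m^5 - 1.203588*m^4 - 1.5232*m^3 + 0.368262*m^2 + 0.25215*m - 0.068921)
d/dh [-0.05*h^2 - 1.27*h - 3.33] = -0.1*h - 1.27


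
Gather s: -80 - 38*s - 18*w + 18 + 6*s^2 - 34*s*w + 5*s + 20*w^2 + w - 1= 6*s^2 + s*(-34*w - 33) + 20*w^2 - 17*w - 63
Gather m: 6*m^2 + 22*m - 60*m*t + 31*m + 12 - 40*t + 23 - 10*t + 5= 6*m^2 + m*(53 - 60*t) - 50*t + 40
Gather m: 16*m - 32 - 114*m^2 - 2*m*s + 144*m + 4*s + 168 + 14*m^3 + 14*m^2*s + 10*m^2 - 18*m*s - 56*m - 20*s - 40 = 14*m^3 + m^2*(14*s - 104) + m*(104 - 20*s) - 16*s + 96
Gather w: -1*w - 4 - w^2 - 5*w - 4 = -w^2 - 6*w - 8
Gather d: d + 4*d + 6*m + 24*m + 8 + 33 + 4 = 5*d + 30*m + 45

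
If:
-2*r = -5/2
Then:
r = 5/4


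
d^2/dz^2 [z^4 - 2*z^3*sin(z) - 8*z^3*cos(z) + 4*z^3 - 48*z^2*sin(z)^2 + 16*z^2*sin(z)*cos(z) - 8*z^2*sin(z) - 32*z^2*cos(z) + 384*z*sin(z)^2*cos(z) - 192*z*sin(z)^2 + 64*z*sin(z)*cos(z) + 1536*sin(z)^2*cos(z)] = 2*z^3*sin(z) + 8*z^3*cos(z) + 56*z^2*sin(z) - 32*z^2*sin(2*z) + 20*z^2*cos(z) - 96*z^2*cos(2*z) + 12*z^2 + 116*z*sin(z) - 320*sqrt(2)*z*sin(2*z + pi/4) - 176*z*cos(z) + 864*z*cos(3*z) + 24*z - 208*sin(z) - 368*sin(2*z) + 576*sin(3*z) - 448*cos(z) + 176*cos(2*z) + 3456*cos(3*z) - 48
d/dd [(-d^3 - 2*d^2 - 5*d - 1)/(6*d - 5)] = (-12*d^3 + 3*d^2 + 20*d + 31)/(36*d^2 - 60*d + 25)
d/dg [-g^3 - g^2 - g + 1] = -3*g^2 - 2*g - 1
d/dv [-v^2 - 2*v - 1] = -2*v - 2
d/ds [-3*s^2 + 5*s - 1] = 5 - 6*s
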